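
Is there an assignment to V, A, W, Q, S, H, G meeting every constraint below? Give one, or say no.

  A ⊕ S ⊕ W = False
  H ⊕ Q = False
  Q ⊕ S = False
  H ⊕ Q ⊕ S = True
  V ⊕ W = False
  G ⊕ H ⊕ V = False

V: True; A: False; W: True; Q: True; S: True; H: True; G: False

A ⊕ S ⊕ W = F ⊕ T ⊕ T = False ✓
H ⊕ Q = T ⊕ T = False ✓
Q ⊕ S = T ⊕ T = False ✓
H ⊕ Q ⊕ S = T ⊕ T ⊕ T = True ✓
V ⊕ W = T ⊕ T = False ✓
G ⊕ H ⊕ V = F ⊕ T ⊕ T = False ✓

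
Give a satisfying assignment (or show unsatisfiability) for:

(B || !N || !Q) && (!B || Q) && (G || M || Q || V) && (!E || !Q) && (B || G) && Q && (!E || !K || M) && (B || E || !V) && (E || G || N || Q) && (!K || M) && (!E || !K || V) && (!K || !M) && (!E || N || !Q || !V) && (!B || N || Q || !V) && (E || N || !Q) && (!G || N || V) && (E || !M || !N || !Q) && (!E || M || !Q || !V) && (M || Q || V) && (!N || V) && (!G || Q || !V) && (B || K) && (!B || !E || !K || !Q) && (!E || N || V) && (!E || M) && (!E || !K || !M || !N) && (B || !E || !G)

Unit clause (Q) forces Q = True.
In (!E || !Q) only !E is left, so E = False.
In (E || N || !Q) only N is left, so N = True.
In (E || !M || !N || !Q) only !M is left, so M = False.
In (!N || V) only V is left, so V = True.
In (B || !N || !Q) only B is left, so B = True.
In (!K || M) only !K is left, so K = False.
Set G = True.
All clauses satisfied.

V = True; M = False; K = False; E = False; G = True; B = True; N = True; Q = True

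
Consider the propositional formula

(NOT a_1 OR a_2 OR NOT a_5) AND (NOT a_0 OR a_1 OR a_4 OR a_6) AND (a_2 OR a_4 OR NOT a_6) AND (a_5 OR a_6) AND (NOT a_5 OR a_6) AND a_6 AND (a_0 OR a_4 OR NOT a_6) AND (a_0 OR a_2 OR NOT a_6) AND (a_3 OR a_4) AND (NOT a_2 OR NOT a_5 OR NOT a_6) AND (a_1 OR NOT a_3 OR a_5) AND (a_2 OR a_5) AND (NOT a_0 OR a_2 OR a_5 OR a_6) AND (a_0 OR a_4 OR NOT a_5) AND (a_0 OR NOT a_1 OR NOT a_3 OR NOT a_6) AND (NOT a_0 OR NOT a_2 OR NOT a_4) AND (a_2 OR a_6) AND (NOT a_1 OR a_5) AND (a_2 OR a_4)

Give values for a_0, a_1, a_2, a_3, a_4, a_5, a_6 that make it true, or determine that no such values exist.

Unit clause (a_6) forces a_6 = True.
Set a_0 = True.
Try a_1 = True:
  (NOT a_1 OR a_5) forces a_5 = True.
  (NOT a_1 OR a_2 OR NOT a_5) forces a_2 = True.
  clause (NOT a_2 OR NOT a_5 OR NOT a_6) is falsified — backtrack.
So a_1 = False.
Set a_2 = False.
  then (a_2 OR a_4 OR NOT a_6) forces a_4 = True.
  then (a_2 OR a_5) forces a_5 = True.
Set a_3 = True.
All clauses satisfied.

a_0 = True; a_1 = False; a_2 = False; a_3 = True; a_4 = True; a_5 = True; a_6 = True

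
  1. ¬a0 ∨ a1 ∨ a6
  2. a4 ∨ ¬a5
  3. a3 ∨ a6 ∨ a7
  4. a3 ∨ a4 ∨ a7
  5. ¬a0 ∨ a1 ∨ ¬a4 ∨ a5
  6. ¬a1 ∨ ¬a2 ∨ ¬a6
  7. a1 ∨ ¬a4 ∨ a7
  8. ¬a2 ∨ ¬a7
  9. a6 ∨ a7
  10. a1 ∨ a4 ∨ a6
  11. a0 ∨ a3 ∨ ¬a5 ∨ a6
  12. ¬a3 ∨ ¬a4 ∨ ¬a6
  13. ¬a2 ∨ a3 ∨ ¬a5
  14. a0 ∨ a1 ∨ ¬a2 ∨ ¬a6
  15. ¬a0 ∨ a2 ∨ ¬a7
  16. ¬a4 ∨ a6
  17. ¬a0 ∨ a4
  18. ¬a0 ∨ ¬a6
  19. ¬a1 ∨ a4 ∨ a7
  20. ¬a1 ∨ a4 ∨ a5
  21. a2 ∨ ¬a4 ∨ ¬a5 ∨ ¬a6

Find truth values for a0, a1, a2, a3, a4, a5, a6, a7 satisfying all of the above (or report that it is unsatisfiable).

a0 = False; a1 = False; a2 = False; a3 = True; a4 = False; a5 = False; a6 = True; a7 = False

Try a0 = True:
  (¬a0 ∨ a4) forces a4 = True.
  (¬a4 ∨ a6) forces a6 = True.
  clause (¬a0 ∨ ¬a6) is falsified — backtrack.
So a0 = False.
Set a1 = False.
Set a2 = False.
Set a3 = True.
Set a4 = False.
  then (a4 ∨ ¬a5) forces a5 = False.
  then (a1 ∨ a4 ∨ a6) forces a6 = True.
Set a7 = False.
All clauses satisfied.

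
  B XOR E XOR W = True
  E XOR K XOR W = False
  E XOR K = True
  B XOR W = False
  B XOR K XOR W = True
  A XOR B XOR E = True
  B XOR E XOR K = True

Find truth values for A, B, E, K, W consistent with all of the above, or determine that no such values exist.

Adding constraints 1, 3, 5 mod 2: every variable appears an even number of times on the left, so the left side is 0.
But the right sides sum to 1 (mod 2). 0 ≠ 1 — the system is inconsistent.

UNSATISFIABLE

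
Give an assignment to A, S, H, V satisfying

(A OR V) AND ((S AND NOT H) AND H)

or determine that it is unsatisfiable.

Unsatisfiable — no assignment works.

Case H = True: the conjunct NOT H is False.
Case H = False: the conjunct H is False.
Both cases fail — unsatisfiable.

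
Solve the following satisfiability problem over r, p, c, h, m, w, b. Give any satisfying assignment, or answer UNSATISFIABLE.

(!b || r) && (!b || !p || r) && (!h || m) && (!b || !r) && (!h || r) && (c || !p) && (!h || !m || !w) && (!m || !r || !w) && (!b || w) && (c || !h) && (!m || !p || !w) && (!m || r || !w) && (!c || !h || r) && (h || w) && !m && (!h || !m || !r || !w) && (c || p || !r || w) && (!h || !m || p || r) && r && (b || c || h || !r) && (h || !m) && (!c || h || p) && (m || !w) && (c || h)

No satisfying assignment exists.

Case m = True:
  Clause (!m) is falsified — contradiction.
Case m = False:
  (!h || m) forces h = False.
  (h || w) forces w = True.
  Clause (m || !w) is falsified — contradiction.
Both cases fail, so the formula is unsatisfiable.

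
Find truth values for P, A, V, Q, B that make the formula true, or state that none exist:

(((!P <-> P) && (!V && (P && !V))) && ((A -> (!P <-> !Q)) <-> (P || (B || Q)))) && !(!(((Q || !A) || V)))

The conjunct !P <-> P is unsatisfiable on its own:
  P=F: evaluates to False.
  P=T: evaluates to False.
So the whole conjunction is unsatisfiable.

Unsatisfiable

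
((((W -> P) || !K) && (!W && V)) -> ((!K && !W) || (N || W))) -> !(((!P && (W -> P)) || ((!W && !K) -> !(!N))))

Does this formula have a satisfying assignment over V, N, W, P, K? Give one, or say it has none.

V=T, N=F, W=F, P=T, K=T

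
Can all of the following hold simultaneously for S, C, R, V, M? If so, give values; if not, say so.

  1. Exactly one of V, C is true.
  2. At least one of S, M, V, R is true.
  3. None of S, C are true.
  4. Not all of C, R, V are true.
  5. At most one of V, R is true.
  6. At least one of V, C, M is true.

S = False, C = False, R = False, V = True, M = False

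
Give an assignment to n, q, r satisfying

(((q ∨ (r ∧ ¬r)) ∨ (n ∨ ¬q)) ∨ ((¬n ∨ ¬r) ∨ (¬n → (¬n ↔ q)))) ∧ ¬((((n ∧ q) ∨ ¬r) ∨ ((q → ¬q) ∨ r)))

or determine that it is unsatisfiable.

The formula is unsatisfiable.

The conjunct ¬((((n ∧ q) ∨ ¬r) ∨ ((q → ¬q) ∨ r))) is unsatisfiable on its own:
  n=F, q=F, r=F: evaluates to False.
  n=F, q=F, r=T: evaluates to False.
  n=F, q=T, r=F: evaluates to False.
  n=F, q=T, r=T: evaluates to False.
  n=T, q=F, r=F: evaluates to False.
  n=T, q=F, r=T: evaluates to False.
  n=T, q=T, r=F: evaluates to False.
  n=T, q=T, r=T: evaluates to False.
So the whole conjunction is unsatisfiable.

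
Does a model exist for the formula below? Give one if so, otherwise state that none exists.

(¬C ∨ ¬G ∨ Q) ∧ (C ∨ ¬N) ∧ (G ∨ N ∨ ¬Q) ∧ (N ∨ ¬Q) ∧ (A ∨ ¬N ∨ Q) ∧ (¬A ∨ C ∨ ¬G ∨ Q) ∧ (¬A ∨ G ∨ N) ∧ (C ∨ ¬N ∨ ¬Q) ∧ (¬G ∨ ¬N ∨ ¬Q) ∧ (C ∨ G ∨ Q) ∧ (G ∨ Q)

C: False, A: False, G: True, Q: False, N: False

Set C = False.
  then (C ∨ ¬N) forces N = False.
  then (N ∨ ¬Q) forces Q = False.
  then (C ∨ G ∨ Q) forces G = True.
  then (¬A ∨ C ∨ ¬G ∨ Q) forces A = False.
All clauses satisfied.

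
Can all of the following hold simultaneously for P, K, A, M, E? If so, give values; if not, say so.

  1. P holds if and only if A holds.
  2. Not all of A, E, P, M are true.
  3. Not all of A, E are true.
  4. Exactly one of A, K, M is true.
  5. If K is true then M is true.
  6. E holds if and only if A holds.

P = False, K = False, A = False, M = True, E = False

  (1) P=F, A=F — same ✓
  (2) {A, E, P, M}: 1/4 true — not all ✓
  (3) {A, E}: 0/2 true — not all ✓
  (4) {A, K, M}: 1 true — exactly one ✓
  (5) K=F ⇒ M: vacuous ✓
  (6) E=F, A=F — same ✓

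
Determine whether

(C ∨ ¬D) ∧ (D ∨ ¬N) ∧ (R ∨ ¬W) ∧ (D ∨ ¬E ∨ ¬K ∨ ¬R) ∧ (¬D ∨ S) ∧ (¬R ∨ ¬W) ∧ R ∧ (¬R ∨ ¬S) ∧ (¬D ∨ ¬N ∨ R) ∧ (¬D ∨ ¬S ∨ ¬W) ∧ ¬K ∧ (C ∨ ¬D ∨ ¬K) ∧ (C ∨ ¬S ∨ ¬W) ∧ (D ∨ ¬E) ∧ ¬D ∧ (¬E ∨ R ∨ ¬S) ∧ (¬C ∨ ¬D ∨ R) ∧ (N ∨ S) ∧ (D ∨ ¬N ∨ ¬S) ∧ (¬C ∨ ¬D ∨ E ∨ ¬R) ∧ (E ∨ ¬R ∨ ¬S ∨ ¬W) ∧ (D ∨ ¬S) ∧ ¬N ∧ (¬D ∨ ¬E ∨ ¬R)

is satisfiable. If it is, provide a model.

Case S = True:
  (R) forces R = True.
  Clause (¬R ∨ ¬S) is falsified — contradiction.
Case S = False:
  (¬D ∨ S) forces D = False.
  (D ∨ ¬N) forces N = False.
  Clause (N ∨ S) is falsified — contradiction.
Both cases fail, so the formula is unsatisfiable.

Unsatisfiable — no assignment works.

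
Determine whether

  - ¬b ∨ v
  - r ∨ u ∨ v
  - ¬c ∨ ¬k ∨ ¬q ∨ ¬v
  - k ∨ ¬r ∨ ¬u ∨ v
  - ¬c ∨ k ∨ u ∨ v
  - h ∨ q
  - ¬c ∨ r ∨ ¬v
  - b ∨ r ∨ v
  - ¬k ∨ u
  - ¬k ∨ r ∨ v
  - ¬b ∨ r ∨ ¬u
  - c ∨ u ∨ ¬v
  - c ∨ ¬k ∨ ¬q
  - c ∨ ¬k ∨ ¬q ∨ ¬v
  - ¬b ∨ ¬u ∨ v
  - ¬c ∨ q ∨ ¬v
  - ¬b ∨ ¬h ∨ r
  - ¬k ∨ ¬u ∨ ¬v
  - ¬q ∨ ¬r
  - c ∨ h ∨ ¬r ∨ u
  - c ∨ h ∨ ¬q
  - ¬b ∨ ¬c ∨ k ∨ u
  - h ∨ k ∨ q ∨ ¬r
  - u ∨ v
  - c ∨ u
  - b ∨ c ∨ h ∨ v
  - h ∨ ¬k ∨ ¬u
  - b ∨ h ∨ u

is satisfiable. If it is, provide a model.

k = True, r = True, v = False, h = True, b = False, c = True, u = True, q = False

Set k = True.
  then (¬k ∨ u) forces u = True.
  then (¬k ∨ ¬u ∨ ¬v) forces v = False.
  then (h ∨ ¬k ∨ ¬u) forces h = True.
  then (¬b ∨ v) forces b = False.
  then (b ∨ r ∨ v) forces r = True.
  then (¬q ∨ ¬r) forces q = False.
Set c = True.
All clauses satisfied.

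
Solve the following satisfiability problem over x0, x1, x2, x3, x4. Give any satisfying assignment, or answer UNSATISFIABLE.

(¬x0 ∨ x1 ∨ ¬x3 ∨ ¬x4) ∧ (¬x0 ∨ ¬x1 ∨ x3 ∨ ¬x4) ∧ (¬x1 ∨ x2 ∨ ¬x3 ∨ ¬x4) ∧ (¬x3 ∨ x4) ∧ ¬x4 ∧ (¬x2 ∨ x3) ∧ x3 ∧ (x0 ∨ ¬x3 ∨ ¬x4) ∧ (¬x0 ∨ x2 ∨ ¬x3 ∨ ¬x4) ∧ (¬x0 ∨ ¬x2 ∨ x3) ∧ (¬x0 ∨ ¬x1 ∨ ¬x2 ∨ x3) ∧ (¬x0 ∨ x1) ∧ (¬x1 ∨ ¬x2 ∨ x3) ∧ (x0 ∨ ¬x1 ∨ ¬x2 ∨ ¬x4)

Case x3 = True:
  (¬x3 ∨ x4) forces x4 = True.
  Clause (¬x4) is falsified — contradiction.
Case x3 = False:
  Clause (x3) is falsified — contradiction.
Both cases fail, so the formula is unsatisfiable.

Unsatisfiable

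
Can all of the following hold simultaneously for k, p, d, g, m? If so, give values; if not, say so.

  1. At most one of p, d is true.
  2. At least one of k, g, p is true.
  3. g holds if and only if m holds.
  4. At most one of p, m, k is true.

k: False, p: False, d: True, g: True, m: True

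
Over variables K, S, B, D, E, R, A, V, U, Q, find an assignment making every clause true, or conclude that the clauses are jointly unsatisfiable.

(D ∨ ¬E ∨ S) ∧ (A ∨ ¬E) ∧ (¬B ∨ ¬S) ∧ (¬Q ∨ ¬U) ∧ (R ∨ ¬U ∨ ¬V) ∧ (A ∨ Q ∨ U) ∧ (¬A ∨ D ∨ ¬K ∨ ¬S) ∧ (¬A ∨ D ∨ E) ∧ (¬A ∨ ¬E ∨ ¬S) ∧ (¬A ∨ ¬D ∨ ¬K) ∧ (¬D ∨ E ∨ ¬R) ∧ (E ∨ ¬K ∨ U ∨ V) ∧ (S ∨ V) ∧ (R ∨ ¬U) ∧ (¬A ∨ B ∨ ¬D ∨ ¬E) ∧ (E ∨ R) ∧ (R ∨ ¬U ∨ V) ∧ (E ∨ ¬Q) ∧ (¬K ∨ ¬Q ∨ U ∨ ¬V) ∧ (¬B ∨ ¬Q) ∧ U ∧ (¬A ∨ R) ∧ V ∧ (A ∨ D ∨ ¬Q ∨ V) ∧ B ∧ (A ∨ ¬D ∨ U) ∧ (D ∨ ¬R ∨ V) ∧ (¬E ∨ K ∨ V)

Unit clause (U) forces U = True.
Unit clause (V) forces V = True.
Unit clause (B) forces B = True.
In (¬B ∨ ¬S) only ¬S is left, so S = False.
In (¬Q ∨ ¬U) only ¬Q is left, so Q = False.
In (R ∨ ¬U ∨ ¬V) only R is left, so R = True.
Set K = False.
Set D = False.
  then (D ∨ ¬E ∨ S) forces E = False.
  then (¬A ∨ D ∨ E) forces A = False.
All clauses satisfied.

K = False; S = False; B = True; D = False; E = False; R = True; A = False; V = True; U = True; Q = False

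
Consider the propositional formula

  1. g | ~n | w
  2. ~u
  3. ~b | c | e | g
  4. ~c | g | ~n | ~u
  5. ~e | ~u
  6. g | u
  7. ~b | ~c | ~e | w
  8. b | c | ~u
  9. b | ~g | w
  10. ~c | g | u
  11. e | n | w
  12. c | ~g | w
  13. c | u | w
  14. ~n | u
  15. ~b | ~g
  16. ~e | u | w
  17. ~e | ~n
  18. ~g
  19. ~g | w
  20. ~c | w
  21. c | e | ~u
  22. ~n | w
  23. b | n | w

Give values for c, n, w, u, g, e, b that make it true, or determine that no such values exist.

No satisfying assignment exists.

Case u = True:
  Clause (~u) is falsified — contradiction.
Case u = False:
  (g | u) forces g = True.
  Clause (~g) is falsified — contradiction.
Both cases fail, so the formula is unsatisfiable.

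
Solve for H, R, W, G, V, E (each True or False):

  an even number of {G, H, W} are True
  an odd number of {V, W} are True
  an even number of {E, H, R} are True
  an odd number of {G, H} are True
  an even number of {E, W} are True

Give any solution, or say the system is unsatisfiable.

H = True, R = False, W = True, G = False, V = False, E = True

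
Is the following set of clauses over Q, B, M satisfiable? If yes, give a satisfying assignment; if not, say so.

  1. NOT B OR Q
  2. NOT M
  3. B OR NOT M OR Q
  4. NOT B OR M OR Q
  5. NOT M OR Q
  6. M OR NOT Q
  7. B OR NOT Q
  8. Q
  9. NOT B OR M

No satisfying assignment exists.

Case Q = True:
  (NOT M) forces M = False.
  Clause (M OR NOT Q) is falsified — contradiction.
Case Q = False:
  Clause (Q) is falsified — contradiction.
Both cases fail, so the formula is unsatisfiable.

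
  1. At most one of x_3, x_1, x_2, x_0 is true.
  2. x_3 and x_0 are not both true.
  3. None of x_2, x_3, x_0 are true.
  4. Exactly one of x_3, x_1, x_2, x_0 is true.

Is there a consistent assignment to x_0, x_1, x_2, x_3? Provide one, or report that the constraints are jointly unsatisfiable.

x_0 = False; x_1 = True; x_2 = False; x_3 = False

  (1) {x_3, x_1, x_2, x_0}: 1 true — at most one ✓
  (2) x_3=F, x_0=F — not both ✓
  (3) {x_2, x_3, x_0}: 0 true — none ✓
  (4) {x_3, x_1, x_2, x_0}: 1 true — exactly one ✓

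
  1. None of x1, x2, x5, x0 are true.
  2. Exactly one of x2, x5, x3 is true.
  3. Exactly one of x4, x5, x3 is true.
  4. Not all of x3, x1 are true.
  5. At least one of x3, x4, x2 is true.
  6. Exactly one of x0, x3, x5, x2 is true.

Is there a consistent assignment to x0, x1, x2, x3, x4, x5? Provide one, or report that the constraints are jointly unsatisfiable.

x0=F; x1=F; x2=F; x3=T; x4=F; x5=F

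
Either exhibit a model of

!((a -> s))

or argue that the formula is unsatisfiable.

s: False, a: True

  !((a -> s)) = True
    a -> s = False
The formula evaluates to True.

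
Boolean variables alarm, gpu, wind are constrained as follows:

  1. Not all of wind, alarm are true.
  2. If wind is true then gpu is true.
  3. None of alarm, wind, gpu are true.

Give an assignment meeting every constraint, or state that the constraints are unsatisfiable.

alarm=F, gpu=F, wind=F

  (1) {wind, alarm}: 0/2 true — not all ✓
  (2) wind=F ⇒ gpu: vacuous ✓
  (3) {alarm, wind, gpu}: 0 true — none ✓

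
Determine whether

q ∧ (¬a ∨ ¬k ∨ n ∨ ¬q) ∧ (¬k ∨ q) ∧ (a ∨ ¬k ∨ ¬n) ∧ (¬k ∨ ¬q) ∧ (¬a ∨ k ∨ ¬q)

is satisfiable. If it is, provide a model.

Unit clause (q) forces q = True.
In (¬k ∨ ¬q) only ¬k is left, so k = False.
In (¬a ∨ k ∨ ¬q) only ¬a is left, so a = False.
Set n = False.
Check each clause:
  (q): q holds.
  (¬a ∨ ¬k ∨ n ∨ ¬q): ¬a holds.
  (¬k ∨ q): ¬k holds.
  (a ∨ ¬k ∨ ¬n): ¬k holds.
  (¬k ∨ ¬q): ¬k holds.
  (¬a ∨ k ∨ ¬q): ¬a holds.
All clauses satisfied.

n: False; a: False; k: False; q: True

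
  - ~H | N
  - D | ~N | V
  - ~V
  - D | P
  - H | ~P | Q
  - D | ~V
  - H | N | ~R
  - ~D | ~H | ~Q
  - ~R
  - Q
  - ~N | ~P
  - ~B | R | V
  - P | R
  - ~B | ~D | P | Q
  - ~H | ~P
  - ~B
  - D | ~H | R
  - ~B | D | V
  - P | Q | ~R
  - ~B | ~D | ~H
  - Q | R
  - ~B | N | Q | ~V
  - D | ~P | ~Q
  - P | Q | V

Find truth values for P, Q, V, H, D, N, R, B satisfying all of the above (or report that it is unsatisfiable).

Unit clause (~V) forces V = False.
Unit clause (~R) forces R = False.
Unit clause (Q) forces Q = True.
In (~B | R | V) only ~B is left, so B = False.
In (P | R) only P is left, so P = True.
In (~H | ~P) only ~H is left, so H = False.
In (D | ~P | ~Q) only D is left, so D = True.
In (~N | ~P) only ~N is left, so N = False.
All clauses satisfied.

P = True; Q = True; V = False; H = False; D = True; N = False; R = False; B = False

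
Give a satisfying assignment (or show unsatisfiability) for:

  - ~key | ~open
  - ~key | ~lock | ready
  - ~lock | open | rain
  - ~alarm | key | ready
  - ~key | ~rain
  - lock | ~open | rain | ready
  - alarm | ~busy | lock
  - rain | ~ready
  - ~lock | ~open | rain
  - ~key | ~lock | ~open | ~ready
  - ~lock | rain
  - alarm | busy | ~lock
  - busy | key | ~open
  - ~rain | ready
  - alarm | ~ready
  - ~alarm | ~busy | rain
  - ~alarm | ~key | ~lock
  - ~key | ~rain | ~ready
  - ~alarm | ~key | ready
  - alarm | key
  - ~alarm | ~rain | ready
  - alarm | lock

busy = True, ready = True, lock = True, open = False, alarm = True, rain = True, key = False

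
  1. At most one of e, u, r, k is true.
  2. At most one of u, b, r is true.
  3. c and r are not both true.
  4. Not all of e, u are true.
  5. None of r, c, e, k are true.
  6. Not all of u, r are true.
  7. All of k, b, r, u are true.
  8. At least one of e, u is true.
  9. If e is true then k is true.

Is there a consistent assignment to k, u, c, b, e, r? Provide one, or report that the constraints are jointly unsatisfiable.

Unsatisfiable — no assignment works.

Case k = True:
  Constraint (5) is violated (k=T) — contradiction.
Case k = False:
  Constraint (7) is violated (k=F) — contradiction.
Both cases fail — unsatisfiable.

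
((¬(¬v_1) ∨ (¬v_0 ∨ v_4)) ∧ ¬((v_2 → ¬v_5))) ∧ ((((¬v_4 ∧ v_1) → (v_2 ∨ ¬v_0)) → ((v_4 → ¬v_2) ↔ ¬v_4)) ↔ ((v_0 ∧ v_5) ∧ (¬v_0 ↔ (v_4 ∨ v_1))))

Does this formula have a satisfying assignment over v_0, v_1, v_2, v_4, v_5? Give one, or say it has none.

No satisfying assignment exists.

Case v_2 = True: the formula simplifies to ((¬(¬v_1) ∨ (¬v_0 ∨ v_4)) ∧ ¬(¬v_5)) ∧ ((¬v_4 ↔ ¬v_4) ↔ ((v_0 ∧ v_5) ∧ (¬v_0 ↔ (v_4 ∨ v_1)))).
  v_5 = True: simplifies to (¬(¬v_1) ∨ (¬v_0 ∨ v_4)) ∧ ((¬v_4 ↔ ¬v_4) ↔ (v_0 ∧ (¬v_0 ↔ (v_4 ∨ v_1)))).
    v_4 = True: simplifies to v_0 ∧ ¬v_0.
      v_0 = True: the conjunct ¬v_0 is False.
      v_0 = False: the conjunct v_0 is False.
    v_4 = False: simplifies to (¬(¬v_1) ∨ ¬v_0) ∧ (v_0 ∧ (¬v_0 ↔ v_1)).
      v_0 = True: simplifies to ¬(¬v_1) ∧ ¬v_1.
        v_1 = True: the conjunct ¬v_1 is False.
        v_1 = False: the conjunct ¬(¬v_1) becomes ¬(¬False) = False.
      v_0 = False: the conjunct v_0 is False.
  v_5 = False: the conjunct ¬(¬v_5) becomes ¬(¬False) = False.
Case v_2 = False: the conjunct ¬((v_2 → ¬v_5)) becomes ¬((False → ¬v_5)) = False.
Both cases fail — unsatisfiable.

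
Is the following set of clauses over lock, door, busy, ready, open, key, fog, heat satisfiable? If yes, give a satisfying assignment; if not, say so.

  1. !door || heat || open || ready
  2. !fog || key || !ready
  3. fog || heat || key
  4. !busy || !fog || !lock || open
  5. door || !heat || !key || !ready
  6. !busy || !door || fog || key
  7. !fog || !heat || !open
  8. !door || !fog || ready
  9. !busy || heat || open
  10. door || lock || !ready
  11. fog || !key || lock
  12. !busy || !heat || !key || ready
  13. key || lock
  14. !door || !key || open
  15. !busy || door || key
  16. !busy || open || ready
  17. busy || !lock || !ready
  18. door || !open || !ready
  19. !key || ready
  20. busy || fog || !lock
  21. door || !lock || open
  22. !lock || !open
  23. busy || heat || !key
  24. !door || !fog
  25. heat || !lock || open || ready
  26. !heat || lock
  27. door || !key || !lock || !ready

Case lock = True:
  (!lock || !open) forces open = False.
  (door || !lock || open) forces door = True.
  (!door || !key || open) forces key = False.
  (!door || !fog) forces fog = False.
  (fog || heat || key) forces heat = True.
  (!busy || !door || fog || key) forces busy = False.
  Clause (busy || fog || !lock) is falsified — contradiction.
Case lock = False:
  (key || lock) forces key = True.
  (fog || !key || lock) forces fog = True.
  (!key || ready) forces ready = True.
  (door || lock || !ready) forces door = True.
  Clause (!door || !fog) is falsified — contradiction.
Both cases fail, so the formula is unsatisfiable.

The formula is unsatisfiable.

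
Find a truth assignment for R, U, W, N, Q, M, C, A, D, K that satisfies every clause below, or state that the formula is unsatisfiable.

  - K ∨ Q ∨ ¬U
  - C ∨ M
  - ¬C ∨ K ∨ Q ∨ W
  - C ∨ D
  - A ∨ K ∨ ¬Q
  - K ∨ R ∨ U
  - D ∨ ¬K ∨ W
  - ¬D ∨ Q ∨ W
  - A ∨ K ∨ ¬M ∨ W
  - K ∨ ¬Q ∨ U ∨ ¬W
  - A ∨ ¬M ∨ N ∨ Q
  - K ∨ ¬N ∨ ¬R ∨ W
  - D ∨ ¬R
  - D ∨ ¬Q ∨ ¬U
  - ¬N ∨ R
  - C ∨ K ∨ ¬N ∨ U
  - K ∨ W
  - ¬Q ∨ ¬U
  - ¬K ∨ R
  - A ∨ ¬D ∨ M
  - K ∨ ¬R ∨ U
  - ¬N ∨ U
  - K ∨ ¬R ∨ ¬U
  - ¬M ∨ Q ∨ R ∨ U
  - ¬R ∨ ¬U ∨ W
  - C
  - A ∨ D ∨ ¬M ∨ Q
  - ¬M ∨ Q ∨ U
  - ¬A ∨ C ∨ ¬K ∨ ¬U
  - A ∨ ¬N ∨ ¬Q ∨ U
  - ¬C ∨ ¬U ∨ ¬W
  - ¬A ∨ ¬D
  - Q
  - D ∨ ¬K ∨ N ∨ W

R: True; U: False; W: False; N: False; Q: True; M: True; C: True; A: False; D: True; K: True

Unit clause (C) forces C = True.
Unit clause (Q) forces Q = True.
In (¬Q ∨ ¬U) only ¬U is left, so U = False.
In (¬N ∨ U) only ¬N is left, so N = False.
Set R = True.
  then (D ∨ ¬R) forces D = True.
  then (K ∨ ¬R ∨ U) forces K = True.
  then (¬A ∨ ¬D) forces A = False.
  then (A ∨ ¬D ∨ M) forces M = True.
Set W = False.
All clauses satisfied.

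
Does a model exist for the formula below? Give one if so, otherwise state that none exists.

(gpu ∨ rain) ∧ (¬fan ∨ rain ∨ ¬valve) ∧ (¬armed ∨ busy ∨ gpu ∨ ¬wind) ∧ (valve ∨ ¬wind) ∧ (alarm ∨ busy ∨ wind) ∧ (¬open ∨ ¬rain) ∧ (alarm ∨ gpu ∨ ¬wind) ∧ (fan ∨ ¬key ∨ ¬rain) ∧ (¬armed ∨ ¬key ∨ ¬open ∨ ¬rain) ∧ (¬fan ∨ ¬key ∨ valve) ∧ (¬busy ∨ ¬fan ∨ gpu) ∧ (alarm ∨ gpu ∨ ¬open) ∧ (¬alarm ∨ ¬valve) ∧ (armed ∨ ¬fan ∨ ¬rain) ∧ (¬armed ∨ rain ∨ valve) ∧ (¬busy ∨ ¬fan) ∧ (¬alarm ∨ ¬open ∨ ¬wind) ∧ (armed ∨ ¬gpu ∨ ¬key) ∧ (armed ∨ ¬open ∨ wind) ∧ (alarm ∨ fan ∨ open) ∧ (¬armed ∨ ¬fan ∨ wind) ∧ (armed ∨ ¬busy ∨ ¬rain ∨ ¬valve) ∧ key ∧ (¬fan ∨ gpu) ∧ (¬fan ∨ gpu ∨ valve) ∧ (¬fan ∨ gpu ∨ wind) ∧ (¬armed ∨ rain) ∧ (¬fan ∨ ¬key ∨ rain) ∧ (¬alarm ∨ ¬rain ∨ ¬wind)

key = True; wind = True; armed = True; rain = True; fan = True; open = False; alarm = False; busy = False; valve = True; gpu = True

Unit clause (key) forces key = True.
Set wind = True.
  then (valve ∨ ¬wind) forces valve = True.
  then (¬alarm ∨ ¬valve) forces alarm = False.
  then (alarm ∨ gpu ∨ ¬wind) forces gpu = True.
  then (armed ∨ ¬gpu ∨ ¬key) forces armed = True.
  then (¬armed ∨ rain) forces rain = True.
  then (¬open ∨ ¬rain) forces open = False.
  then (fan ∨ ¬key ∨ ¬rain) forces fan = True.
  then (¬busy ∨ ¬fan) forces busy = False.
All clauses satisfied.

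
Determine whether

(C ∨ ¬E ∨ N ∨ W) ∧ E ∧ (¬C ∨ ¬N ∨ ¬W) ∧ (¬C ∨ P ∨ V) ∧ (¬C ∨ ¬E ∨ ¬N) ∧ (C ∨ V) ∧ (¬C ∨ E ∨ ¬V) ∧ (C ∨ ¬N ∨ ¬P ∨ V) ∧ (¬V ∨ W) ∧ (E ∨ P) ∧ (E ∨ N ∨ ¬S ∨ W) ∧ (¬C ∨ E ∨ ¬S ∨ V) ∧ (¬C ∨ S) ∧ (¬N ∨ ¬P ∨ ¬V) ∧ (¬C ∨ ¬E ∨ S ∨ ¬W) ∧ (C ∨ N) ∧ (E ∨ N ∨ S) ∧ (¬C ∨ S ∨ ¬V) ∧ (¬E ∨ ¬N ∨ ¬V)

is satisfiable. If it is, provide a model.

C: True; S: True; V: True; N: False; P: False; W: True; E: True

Unit clause (E) forces E = True.
Try C = False:
  (C ∨ V) forces V = True.
  (¬V ∨ W) forces W = True.
  (C ∨ N) forces N = True.
  clause (¬E ∨ ¬N ∨ ¬V) is falsified — backtrack.
So C = True.
  then (¬C ∨ ¬E ∨ ¬N) forces N = False.
  then (¬C ∨ S) forces S = True.
Set V = True.
  then (¬V ∨ W) forces W = True.
Set P = False.
All clauses satisfied.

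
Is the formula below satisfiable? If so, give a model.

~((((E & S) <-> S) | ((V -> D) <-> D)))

V: False; S: True; D: False; E: False

  ~((((E & S) <-> S) | ((V -> D) <-> D))) = True
    ((E & S) <-> S) | ((V -> D) <-> D) = False
      (E & S) <-> S = False
        E & S = False
      (V -> D) <-> D = False
        V -> D = True
The formula evaluates to True.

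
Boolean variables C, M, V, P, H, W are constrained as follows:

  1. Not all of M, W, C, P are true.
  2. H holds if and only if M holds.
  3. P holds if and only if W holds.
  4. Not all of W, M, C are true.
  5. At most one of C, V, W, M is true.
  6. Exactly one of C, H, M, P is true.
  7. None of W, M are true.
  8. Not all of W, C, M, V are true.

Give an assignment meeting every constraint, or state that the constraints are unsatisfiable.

C = True; M = False; V = False; P = False; H = False; W = False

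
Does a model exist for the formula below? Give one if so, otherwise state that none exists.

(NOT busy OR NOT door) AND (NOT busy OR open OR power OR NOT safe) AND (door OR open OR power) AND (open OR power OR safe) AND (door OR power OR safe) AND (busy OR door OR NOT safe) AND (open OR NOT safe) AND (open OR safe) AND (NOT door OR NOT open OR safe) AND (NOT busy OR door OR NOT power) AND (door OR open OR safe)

safe: False; power: True; open: True; busy: False; door: False

Set safe = False.
  then (open OR safe) forces open = True.
  then (NOT door OR NOT open OR safe) forces door = False.
  then (door OR power OR safe) forces power = True.
  then (NOT busy OR door OR NOT power) forces busy = False.
All clauses satisfied.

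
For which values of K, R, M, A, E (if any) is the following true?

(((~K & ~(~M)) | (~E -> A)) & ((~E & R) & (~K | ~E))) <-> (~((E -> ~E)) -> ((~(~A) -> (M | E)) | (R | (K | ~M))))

K=F, R=T, M=T, A=F, E=F

  (((~K & ~(~M)) | (~E -> A)) & ((~E & R) & (~K | ~E))) <-> (~((E -> ~E)) -> ((~(~A) -> (M | E)) | (R | (K | ~M)))) = True
    ((~K & ~(~M)) | (~E -> A)) & ((~E & R) & (~K | ~E)) = True
      (~K & ~(~M)) | (~E -> A) = True
        ~K & ~(~M) = True
          ~K = True
          ~(~M) = True
            ~M = False
        ~E -> A = False
          ~E = True
      (~E & R) & (~K | ~E) = True
        ~E & R = True
          ~E = True
        ~K | ~E = True
          ~K = True
          ~E = True
    ~((E -> ~E)) -> ((~(~A) -> (M | E)) | (R | (K | ~M))) = True
      ~((E -> ~E)) = False
        E -> ~E = True
          ~E = True
      (~(~A) -> (M | E)) | (R | (K | ~M)) = True
        ~(~A) -> (M | E) = True
          ~(~A) = False
            ~A = True
          M | E = True
        R | (K | ~M) = True
          K | ~M = False
            ~M = False
The formula evaluates to True.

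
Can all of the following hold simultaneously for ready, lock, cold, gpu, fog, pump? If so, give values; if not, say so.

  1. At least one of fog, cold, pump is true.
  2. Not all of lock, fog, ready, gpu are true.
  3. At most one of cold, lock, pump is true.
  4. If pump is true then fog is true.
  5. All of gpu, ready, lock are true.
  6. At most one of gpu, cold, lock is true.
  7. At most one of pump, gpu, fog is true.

The formula is unsatisfiable.

Case ready = True:
  (5) forces gpu = True.
  (5) forces lock = True.
  Constraint (6) is violated (gpu=T, lock=T) — contradiction.
Case ready = False:
  Constraint (5) is violated (ready=F) — contradiction.
Both cases fail — unsatisfiable.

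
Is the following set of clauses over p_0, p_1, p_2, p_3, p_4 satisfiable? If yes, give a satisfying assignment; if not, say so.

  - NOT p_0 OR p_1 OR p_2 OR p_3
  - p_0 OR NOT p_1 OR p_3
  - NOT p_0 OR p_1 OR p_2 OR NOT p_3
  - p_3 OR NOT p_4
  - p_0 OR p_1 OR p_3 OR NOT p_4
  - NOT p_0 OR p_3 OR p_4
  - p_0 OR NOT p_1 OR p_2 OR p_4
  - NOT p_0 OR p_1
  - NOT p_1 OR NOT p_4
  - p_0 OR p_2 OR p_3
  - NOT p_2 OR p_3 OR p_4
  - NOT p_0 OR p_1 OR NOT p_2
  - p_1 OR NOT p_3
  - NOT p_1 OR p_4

UNSATISFIABLE

Case p_1 = True:
  (NOT p_1 OR NOT p_4) forces p_4 = False.
  Clause (NOT p_1 OR p_4) is falsified — contradiction.
Case p_1 = False:
  (NOT p_0 OR p_1) forces p_0 = False.
  (p_1 OR NOT p_3) forces p_3 = False.
  (p_3 OR NOT p_4) forces p_4 = False.
  (p_0 OR p_2 OR p_3) forces p_2 = True.
  Clause (NOT p_2 OR p_3 OR p_4) is falsified — contradiction.
Both cases fail, so the formula is unsatisfiable.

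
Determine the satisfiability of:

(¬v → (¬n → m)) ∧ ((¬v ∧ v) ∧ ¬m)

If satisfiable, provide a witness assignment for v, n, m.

The formula is unsatisfiable.

Case v = True: the conjunct ¬v is False.
Case v = False: the conjunct v is False.
Both cases fail — unsatisfiable.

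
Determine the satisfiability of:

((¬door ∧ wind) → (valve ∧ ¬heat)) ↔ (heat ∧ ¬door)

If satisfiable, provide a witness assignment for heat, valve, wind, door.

heat = True, valve = True, wind = False, door = False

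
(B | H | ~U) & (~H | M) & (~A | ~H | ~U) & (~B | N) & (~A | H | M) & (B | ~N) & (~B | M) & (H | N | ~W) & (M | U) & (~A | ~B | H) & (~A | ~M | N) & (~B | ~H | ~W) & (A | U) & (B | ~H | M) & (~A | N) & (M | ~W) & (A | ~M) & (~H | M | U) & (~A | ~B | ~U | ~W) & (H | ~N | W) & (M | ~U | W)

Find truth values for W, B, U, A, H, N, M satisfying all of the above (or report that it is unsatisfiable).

W: False; B: True; U: False; A: True; H: True; N: True; M: True

Set W = False.
Set B = True.
  then (~B | N) forces N = True.
  then (~B | M) forces M = True.
  then (A | ~M) forces A = True.
  then (H | ~N | W) forces H = True.
  then (~A | ~H | ~U) forces U = False.
All clauses satisfied.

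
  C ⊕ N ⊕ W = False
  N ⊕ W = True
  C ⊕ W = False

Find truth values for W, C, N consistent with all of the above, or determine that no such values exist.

W = True, C = True, N = False

C ⊕ N ⊕ W = T ⊕ F ⊕ T = False ✓
N ⊕ W = F ⊕ T = True ✓
C ⊕ W = T ⊕ T = False ✓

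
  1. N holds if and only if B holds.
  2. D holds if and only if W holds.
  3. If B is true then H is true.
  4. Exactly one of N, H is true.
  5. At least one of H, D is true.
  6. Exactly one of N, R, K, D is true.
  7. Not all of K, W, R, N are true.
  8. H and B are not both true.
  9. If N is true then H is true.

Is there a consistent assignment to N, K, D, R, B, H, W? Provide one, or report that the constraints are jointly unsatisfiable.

N = False, K = False, D = True, R = False, B = False, H = True, W = True

  (1) N=F, B=F — same ✓
  (2) D=T, W=T — same ✓
  (3) B=F ⇒ H: vacuous ✓
  (4) {N, H}: 1 true — exactly one ✓
  (5) {H, D}: 2 true — at least one ✓
  (6) {N, R, K, D}: 1 true — exactly one ✓
  (7) {K, W, R, N}: 1/4 true — not all ✓
  (8) H=T, B=F — not both ✓
  (9) N=F ⇒ H: vacuous ✓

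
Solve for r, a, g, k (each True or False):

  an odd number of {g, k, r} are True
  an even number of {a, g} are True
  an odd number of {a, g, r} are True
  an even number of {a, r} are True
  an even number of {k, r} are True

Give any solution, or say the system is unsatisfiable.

r: True, a: True, g: True, k: True

{g, k, r}: 3 true → odd ✓
{a, g}: 2 true → even ✓
{a, g, r}: 3 true → odd ✓
{a, r}: 2 true → even ✓
{k, r}: 2 true → even ✓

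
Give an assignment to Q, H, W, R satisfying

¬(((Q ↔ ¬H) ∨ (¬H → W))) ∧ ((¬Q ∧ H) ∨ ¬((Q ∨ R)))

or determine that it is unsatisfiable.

Q = False, H = False, W = False, R = False

  ¬(((Q ↔ ¬H) ∨ (¬H → W))) = True
    (Q ↔ ¬H) ∨ (¬H → W) = False
      Q ↔ ¬H = False
        ¬H = True
      ¬H → W = False
        ¬H = True
  (¬Q ∧ H) ∨ ¬((Q ∨ R)) = True
    ¬Q ∧ H = False
      ¬Q = True
    ¬((Q ∨ R)) = True
      Q ∨ R = False
Both conjuncts True, so the formula holds.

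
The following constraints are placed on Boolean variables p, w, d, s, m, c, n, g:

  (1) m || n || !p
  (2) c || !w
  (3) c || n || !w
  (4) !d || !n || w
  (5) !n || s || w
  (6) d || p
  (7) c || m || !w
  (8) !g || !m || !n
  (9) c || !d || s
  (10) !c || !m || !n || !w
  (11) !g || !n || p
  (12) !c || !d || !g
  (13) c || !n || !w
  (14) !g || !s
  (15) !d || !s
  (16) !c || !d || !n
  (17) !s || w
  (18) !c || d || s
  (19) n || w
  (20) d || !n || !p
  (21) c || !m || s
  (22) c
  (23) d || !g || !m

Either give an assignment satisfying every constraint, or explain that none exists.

Unit clause (c) forces c = True.
Set p = True.
Try w = False:
  (!s || w) forces s = False.
  (!n || s || w) forces n = False.
  clause (n || w) is falsified — backtrack.
So w = True.
Set d = False.
  then (!c || d || s) forces s = True.
  then (d || !n || !p) forces n = False.
  then (m || n || !p) forces m = True.
  then (!g || !s) forces g = False.
All clauses satisfied.

p = True, w = True, d = False, s = True, m = True, c = True, n = False, g = False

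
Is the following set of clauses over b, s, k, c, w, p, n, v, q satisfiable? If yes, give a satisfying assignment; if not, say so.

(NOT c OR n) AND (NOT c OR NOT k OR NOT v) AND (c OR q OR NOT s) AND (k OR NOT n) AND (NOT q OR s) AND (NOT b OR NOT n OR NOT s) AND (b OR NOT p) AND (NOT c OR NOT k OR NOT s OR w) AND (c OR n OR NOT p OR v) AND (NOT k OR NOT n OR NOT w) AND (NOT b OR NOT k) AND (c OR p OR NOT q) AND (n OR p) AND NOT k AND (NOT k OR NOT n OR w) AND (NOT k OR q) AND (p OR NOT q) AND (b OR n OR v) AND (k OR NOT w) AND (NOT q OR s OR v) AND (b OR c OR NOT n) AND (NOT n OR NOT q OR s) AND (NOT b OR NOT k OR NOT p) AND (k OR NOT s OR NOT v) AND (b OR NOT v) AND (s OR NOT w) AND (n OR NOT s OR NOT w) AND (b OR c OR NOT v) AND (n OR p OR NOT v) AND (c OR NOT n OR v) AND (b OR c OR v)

Unit clause (NOT k) forces k = False.
In (k OR NOT w) only NOT w is left, so w = False.
In (k OR NOT n) only NOT n is left, so n = False.
In (n OR p) only p is left, so p = True.
In (NOT c OR n) only NOT c is left, so c = False.
In (b OR NOT p) only b is left, so b = True.
In (c OR n OR NOT p OR v) only v is left, so v = True.
In (k OR NOT s OR NOT v) only NOT s is left, so s = False.
In (NOT q OR s) only NOT q is left, so q = False.
All clauses satisfied.

b = True; s = False; k = False; c = False; w = False; p = True; n = False; v = True; q = False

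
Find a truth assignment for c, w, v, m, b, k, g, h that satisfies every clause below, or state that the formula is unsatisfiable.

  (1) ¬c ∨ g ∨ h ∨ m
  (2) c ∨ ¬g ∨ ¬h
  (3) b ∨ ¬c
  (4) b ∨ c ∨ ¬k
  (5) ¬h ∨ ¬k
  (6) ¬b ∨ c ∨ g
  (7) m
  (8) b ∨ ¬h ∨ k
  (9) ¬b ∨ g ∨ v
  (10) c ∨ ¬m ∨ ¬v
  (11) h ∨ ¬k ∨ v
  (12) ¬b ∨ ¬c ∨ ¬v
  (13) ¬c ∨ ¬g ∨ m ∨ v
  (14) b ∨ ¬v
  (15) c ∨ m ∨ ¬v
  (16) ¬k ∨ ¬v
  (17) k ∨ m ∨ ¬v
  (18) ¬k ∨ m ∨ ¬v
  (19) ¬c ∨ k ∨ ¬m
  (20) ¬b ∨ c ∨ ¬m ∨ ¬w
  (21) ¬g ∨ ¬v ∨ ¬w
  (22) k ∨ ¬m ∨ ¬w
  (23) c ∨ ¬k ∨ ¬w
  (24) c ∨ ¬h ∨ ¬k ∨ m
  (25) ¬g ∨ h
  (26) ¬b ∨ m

c=F; w=F; v=F; m=T; b=F; k=F; g=F; h=F

Unit clause (m) forces m = True.
Set c = False.
  then (c ∨ ¬m ∨ ¬v) forces v = False.
Set w = False.
Set b = False.
  then (b ∨ c ∨ ¬k) forces k = False.
  then (b ∨ ¬h ∨ k) forces h = False.
  then (¬g ∨ h) forces g = False.
All clauses satisfied.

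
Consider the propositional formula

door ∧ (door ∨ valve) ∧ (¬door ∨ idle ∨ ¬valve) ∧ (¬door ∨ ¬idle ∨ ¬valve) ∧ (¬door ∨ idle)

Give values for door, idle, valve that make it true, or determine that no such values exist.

door = True; idle = True; valve = False

Unit clause (door) forces door = True.
In (¬door ∨ idle) only idle is left, so idle = True.
In (¬door ∨ ¬idle ∨ ¬valve) only ¬valve is left, so valve = False.
Check each clause:
  (door): door holds.
  (door ∨ valve): door holds.
  (¬door ∨ idle ∨ ¬valve): idle holds.
  (¬door ∨ ¬idle ∨ ¬valve): ¬valve holds.
  (¬door ∨ idle): idle holds.
All clauses satisfied.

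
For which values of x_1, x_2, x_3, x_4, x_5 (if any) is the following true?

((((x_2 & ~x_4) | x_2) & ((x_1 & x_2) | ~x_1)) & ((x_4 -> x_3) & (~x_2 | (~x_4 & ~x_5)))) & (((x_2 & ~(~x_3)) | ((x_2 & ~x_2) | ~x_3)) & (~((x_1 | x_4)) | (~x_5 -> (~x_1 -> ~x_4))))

x_1 = True; x_2 = True; x_3 = False; x_4 = False; x_5 = False

  (((x_2 & ~x_4) | x_2) & ((x_1 & x_2) | ~x_1)) & ((x_4 -> x_3) & (~x_2 | (~x_4 & ~x_5))) = True
    ((x_2 & ~x_4) | x_2) & ((x_1 & x_2) | ~x_1) = True
      (x_2 & ~x_4) | x_2 = True
        x_2 & ~x_4 = True
          ~x_4 = True
      (x_1 & x_2) | ~x_1 = True
        x_1 & x_2 = True
        ~x_1 = False
    (x_4 -> x_3) & (~x_2 | (~x_4 & ~x_5)) = True
      x_4 -> x_3 = True
      ~x_2 | (~x_4 & ~x_5) = True
        ~x_2 = False
        ~x_4 & ~x_5 = True
          ~x_4 = True
          ~x_5 = True
  ((x_2 & ~(~x_3)) | ((x_2 & ~x_2) | ~x_3)) & (~((x_1 | x_4)) | (~x_5 -> (~x_1 -> ~x_4))) = True
    (x_2 & ~(~x_3)) | ((x_2 & ~x_2) | ~x_3) = True
      x_2 & ~(~x_3) = False
        ~(~x_3) = False
          ~x_3 = True
      (x_2 & ~x_2) | ~x_3 = True
        x_2 & ~x_2 = False
          ~x_2 = False
        ~x_3 = True
    ~((x_1 | x_4)) | (~x_5 -> (~x_1 -> ~x_4)) = True
      ~((x_1 | x_4)) = False
        x_1 | x_4 = True
      ~x_5 -> (~x_1 -> ~x_4) = True
        ~x_5 = True
        ~x_1 -> ~x_4 = True
          ~x_1 = False
          ~x_4 = True
Both conjuncts True, so the formula holds.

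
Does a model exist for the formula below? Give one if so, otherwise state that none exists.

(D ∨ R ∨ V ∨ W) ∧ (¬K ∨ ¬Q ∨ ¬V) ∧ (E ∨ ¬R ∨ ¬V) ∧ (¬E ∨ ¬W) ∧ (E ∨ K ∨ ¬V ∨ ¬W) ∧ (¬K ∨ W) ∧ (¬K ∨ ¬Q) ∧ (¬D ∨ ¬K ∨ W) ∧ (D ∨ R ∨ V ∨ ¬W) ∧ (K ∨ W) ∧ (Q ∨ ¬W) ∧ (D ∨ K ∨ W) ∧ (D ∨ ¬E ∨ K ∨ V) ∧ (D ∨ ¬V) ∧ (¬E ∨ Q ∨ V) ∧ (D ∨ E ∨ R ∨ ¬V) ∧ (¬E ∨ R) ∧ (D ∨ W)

Set V = False.
Set R = False.
  then (¬E ∨ R) forces E = False.
Try W = False:
  (D ∨ R ∨ V ∨ W) forces D = True.
  (¬K ∨ W) forces K = False.
  clause (K ∨ W) is falsified — backtrack.
So W = True.
  then (D ∨ R ∨ V ∨ ¬W) forces D = True.
  then (Q ∨ ¬W) forces Q = True.
  then (¬K ∨ ¬Q) forces K = False.
All clauses satisfied.

V: False; R: False; W: True; D: True; K: False; E: False; Q: True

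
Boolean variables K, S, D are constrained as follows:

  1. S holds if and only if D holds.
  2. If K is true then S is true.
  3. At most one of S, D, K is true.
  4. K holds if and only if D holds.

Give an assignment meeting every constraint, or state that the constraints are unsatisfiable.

K = False, S = False, D = False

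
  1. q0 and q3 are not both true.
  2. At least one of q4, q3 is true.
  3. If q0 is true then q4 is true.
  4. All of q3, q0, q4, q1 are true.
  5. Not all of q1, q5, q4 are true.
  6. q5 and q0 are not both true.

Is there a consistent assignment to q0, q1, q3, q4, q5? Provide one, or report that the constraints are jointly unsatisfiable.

Case q0 = True:
  (1) with q0=T forces q3 = False.
  Constraint (4) is violated (q3=F) — contradiction.
Case q0 = False:
  Constraint (4) is violated (q0=F) — contradiction.
Both cases fail — unsatisfiable.

Unsatisfiable — no assignment works.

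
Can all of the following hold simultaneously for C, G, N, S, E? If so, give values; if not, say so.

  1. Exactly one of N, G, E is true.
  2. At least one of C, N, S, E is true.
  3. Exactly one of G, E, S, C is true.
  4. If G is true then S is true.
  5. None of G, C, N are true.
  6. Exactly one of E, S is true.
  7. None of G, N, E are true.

Case N = True:
  Constraint (5) is violated (N=T) — contradiction.
Case N = False:
  (5) forces G = False.
  (1) with N=F, G=F forces E = True.
  Constraint (7) is violated (E=T) — contradiction.
Both cases fail — unsatisfiable.

UNSATISFIABLE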